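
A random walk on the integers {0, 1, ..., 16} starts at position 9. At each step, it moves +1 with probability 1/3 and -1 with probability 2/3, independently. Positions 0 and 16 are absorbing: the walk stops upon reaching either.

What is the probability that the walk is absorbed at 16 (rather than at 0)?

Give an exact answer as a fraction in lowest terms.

Answer: 511/65535

Derivation:
Biased walk: p = 1/3, q = 2/3, r = q/p = 2
Gambler's ruin: P(hit 16 before 0 | start at 9) = (1 - r^a)/(1 - r^N)
r^9 = 512; r^16 = 65536
P = (1 - 512) / (1 - 65536) = -511 / -65535 = 511/65535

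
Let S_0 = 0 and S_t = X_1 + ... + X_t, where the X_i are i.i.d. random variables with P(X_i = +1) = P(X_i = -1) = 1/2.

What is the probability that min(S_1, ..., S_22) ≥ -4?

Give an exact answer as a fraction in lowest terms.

Let f(t,s) = #length-t paths at position s with S_1..S_t all ≥ -4.
f(t,s) = f(t-1,s-1) + f(t-1,s+1) for s ≥ -4; f(t,s) = 0 for s < -4.
t=0: f(0,0)=1
t=1: f(1,-1)=1 f(1,1)=1
t=2: f(2,-2)=1 f(2,0)=2 f(2,2)=1
t=3: f(3,-3)=1 f(3,-1)=3 f(3,1)=3 f(3,3)=1
t=4: f(4,-4)=1 f(4,-2)=4 f(4,0)=6 f(4,2)=4 f(4,4)=1
t=5: f(5,-3)=5 f(5,-1)=10 f(5,1)=10 f(5,3)=5 f(5,5)=1
t=6: f(6,-4)=5 f(6,-2)=15 f(6,0)=20 f(6,2)=15 f(6,4)=6 f(6,6)=1
t=7: f(7,-3)=20 f(7,-1)=35 f(7,1)=35 f(7,3)=21 f(7,5)=7 f(7,7)=1
t=8: f(8,-4)=20 f(8,-2)=55 f(8,0)=70 f(8,2)=56 f(8,4)=28 f(8,6)=8 f(8,8)=1
t=9: f(9,-3)=75 f(9,-1)=125 f(9,1)=126 f(9,3)=84 f(9,5)=36 f(9,7)=9 f(9,9)=1
t=10: f(10,-4)=75 f(10,-2)=200 f(10,0)=251 f(10,2)=210 f(10,4)=120 f(10,6)=45 f(10,8)=10 f(10,10)=1
t=11: f(11,-3)=275 f(11,-1)=451 f(11,1)=461 f(11,3)=330 f(11,5)=165 f(11,7)=55 f(11,9)=11 f(11,11)=1
t=12: f(12,-4)=275 f(12,-2)=726 f(12,0)=912 f(12,2)=791 f(12,4)=495 f(12,6)=220 f(12,8)=66 f(12,10)=12 f(12,12)=1
t=13: f(13,-3)=1001 f(13,-1)=1638 f(13,1)=1703 f(13,3)=1286 f(13,5)=715 f(13,7)=286 f(13,9)=78 f(13,11)=13 f(13,13)=1
t=14: f(14,-4)=1001 f(14,-2)=2639 f(14,0)=3341 f(14,2)=2989 f(14,4)=2001 f(14,6)=1001 f(14,8)=364 f(14,10)=91 f(14,12)=14 f(14,14)=1
t=15: f(15,-3)=3640 f(15,-1)=5980 f(15,1)=6330 f(15,3)=4990 f(15,5)=3002 f(15,7)=1365 f(15,9)=455 f(15,11)=105 f(15,13)=15 f(15,15)=1
t=16: f(16,-4)=3640 f(16,-2)=9620 f(16,0)=12310 f(16,2)=11320 f(16,4)=7992 f(16,6)=4367 f(16,8)=1820 f(16,10)=560 f(16,12)=120 f(16,14)=16 f(16,16)=1
t=17: f(17,-3)=13260 f(17,-1)=21930 f(17,1)=23630 f(17,3)=19312 f(17,5)=12359 f(17,7)=6187 f(17,9)=2380 f(17,11)=680 f(17,13)=136 f(17,15)=17 f(17,17)=1
t=18: f(18,-4)=13260 f(18,-2)=35190 f(18,0)=45560 f(18,2)=42942 f(18,4)=31671 f(18,6)=18546 f(18,8)=8567 f(18,10)=3060 f(18,12)=816 f(18,14)=153 f(18,16)=18 f(18,18)=1
t=19: f(19,-3)=48450 f(19,-1)=80750 f(19,1)=88502 f(19,3)=74613 f(19,5)=50217 f(19,7)=27113 f(19,9)=11627 f(19,11)=3876 f(19,13)=969 f(19,15)=171 f(19,17)=19 f(19,19)=1
t=20: f(20,-4)=48450 f(20,-2)=129200 f(20,0)=169252 f(20,2)=163115 f(20,4)=124830 f(20,6)=77330 f(20,8)=38740 f(20,10)=15503 f(20,12)=4845 f(20,14)=1140 f(20,16)=190 f(20,18)=20 f(20,20)=1
t=21: f(21,-3)=177650 f(21,-1)=298452 f(21,1)=332367 f(21,3)=287945 f(21,5)=202160 f(21,7)=116070 f(21,9)=54243 f(21,11)=20348 f(21,13)=5985 f(21,15)=1330 f(21,17)=210 f(21,19)=21 f(21,21)=1
t=22: f(22,-4)=177650 f(22,-2)=476102 f(22,0)=630819 f(22,2)=620312 f(22,4)=490105 f(22,6)=318230 f(22,8)=170313 f(22,10)=74591 f(22,12)=26333 f(22,14)=7315 f(22,16)=1540 f(22,18)=231 f(22,20)=22 f(22,22)=1
Σ_s f(22,s) = 2993564
P = 2993564/4194304 = 748391/1048576

Answer: 748391/1048576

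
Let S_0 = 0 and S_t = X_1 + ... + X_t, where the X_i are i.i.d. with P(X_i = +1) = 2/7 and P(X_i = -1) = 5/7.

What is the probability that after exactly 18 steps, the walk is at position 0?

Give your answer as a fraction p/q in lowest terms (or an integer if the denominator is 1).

Answer: 48620000000000/1628413597910449

Derivation:
To be at 0 after 18 steps: need exactly 9 steps of +1 and 9 of -1.
Number of such sequences: C(18,9) = 48620
Each has probability (2/7)^9 · (5/7)^9 = 1000000000/1628413597910449
P = 48620 · 1000000000/1628413597910449 = 48620000000000/1628413597910449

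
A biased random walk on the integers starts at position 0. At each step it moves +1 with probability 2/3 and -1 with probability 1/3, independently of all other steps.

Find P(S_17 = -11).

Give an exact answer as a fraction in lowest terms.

Answer: 5440/129140163

Derivation:
To reach position -11 after 17 steps: need 3 steps of +1 and 14 steps of -1.
Number of such sequences: C(17,3) = 680
Each has probability (2/3)^3 · (1/3)^14 = 8/129140163
P = 680 · 8/129140163 = 5440/129140163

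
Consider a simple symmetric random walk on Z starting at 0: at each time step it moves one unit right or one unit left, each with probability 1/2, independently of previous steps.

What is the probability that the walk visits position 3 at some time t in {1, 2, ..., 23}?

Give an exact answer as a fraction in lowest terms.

Answer: 2270193/4194304

Derivation:
Count via complement. Let g(t,s) = #length-t paths at position s with S_1..S_t all ≠ 3.
g(t,s) = g(t-1,s-1) + g(t-1,s+1) for s ≠ 3; g(t,3) = 0.
t=0: g(0,0)=1
t=1: g(1,-1)=1 g(1,1)=1
t=2: g(2,-2)=1 g(2,0)=2 g(2,2)=1
t=3: g(3,-3)=1 g(3,-1)=3 g(3,1)=3
t=4: g(4,-4)=1 g(4,-2)=4 g(4,0)=6 g(4,2)=3
t=5: g(5,-5)=1 g(5,-3)=5 g(5,-1)=10 g(5,1)=9
t=6: g(6,-6)=1 g(6,-4)=6 g(6,-2)=15 g(6,0)=19 g(6,2)=9
t=7: g(7,-7)=1 g(7,-5)=7 g(7,-3)=21 g(7,-1)=34 g(7,1)=28
t=8: g(8,-8)=1 g(8,-6)=8 g(8,-4)=28 g(8,-2)=55 g(8,0)=62 g(8,2)=28
t=9: g(9,-9)=1 g(9,-7)=9 g(9,-5)=36 g(9,-3)=83 g(9,-1)=117 g(9,1)=90
t=10: g(10,-10)=1 g(10,-8)=10 g(10,-6)=45 g(10,-4)=119 g(10,-2)=200 g(10,0)=207 g(10,2)=90
t=11: g(11,-11)=1 g(11,-9)=11 g(11,-7)=55 g(11,-5)=164 g(11,-3)=319 g(11,-1)=407 g(11,1)=297
t=12: g(12,-12)=1 g(12,-10)=12 g(12,-8)=66 g(12,-6)=219 g(12,-4)=483 g(12,-2)=726 g(12,0)=704 g(12,2)=297
t=13: g(13,-13)=1 g(13,-11)=13 g(13,-9)=78 g(13,-7)=285 g(13,-5)=702 g(13,-3)=1209 g(13,-1)=1430 g(13,1)=1001
t=14: g(14,-14)=1 g(14,-12)=14 g(14,-10)=91 g(14,-8)=363 g(14,-6)=987 g(14,-4)=1911 g(14,-2)=2639 g(14,0)=2431 g(14,2)=1001
t=15: g(15,-15)=1 g(15,-13)=15 g(15,-11)=105 g(15,-9)=454 g(15,-7)=1350 g(15,-5)=2898 g(15,-3)=4550 g(15,-1)=5070 g(15,1)=3432
t=16: g(16,-16)=1 g(16,-14)=16 g(16,-12)=120 g(16,-10)=559 g(16,-8)=1804 g(16,-6)=4248 g(16,-4)=7448 g(16,-2)=9620 g(16,0)=8502 g(16,2)=3432
t=17: g(17,-17)=1 g(17,-15)=17 g(17,-13)=136 g(17,-11)=679 g(17,-9)=2363 g(17,-7)=6052 g(17,-5)=11696 g(17,-3)=17068 g(17,-1)=18122 g(17,1)=11934
t=18: g(18,-18)=1 g(18,-16)=18 g(18,-14)=153 g(18,-12)=815 g(18,-10)=3042 g(18,-8)=8415 g(18,-6)=17748 g(18,-4)=28764 g(18,-2)=35190 g(18,0)=30056 g(18,2)=11934
t=19: g(19,-19)=1 g(19,-17)=19 g(19,-15)=171 g(19,-13)=968 g(19,-11)=3857 g(19,-9)=11457 g(19,-7)=26163 g(19,-5)=46512 g(19,-3)=63954 g(19,-1)=65246 g(19,1)=41990
t=20: g(20,-20)=1 g(20,-18)=20 g(20,-16)=190 g(20,-14)=1139 g(20,-12)=4825 g(20,-10)=15314 g(20,-8)=37620 g(20,-6)=72675 g(20,-4)=110466 g(20,-2)=129200 g(20,0)=107236 g(20,2)=41990
t=21: g(21,-21)=1 g(21,-19)=21 g(21,-17)=210 g(21,-15)=1329 g(21,-13)=5964 g(21,-11)=20139 g(21,-9)=52934 g(21,-7)=110295 g(21,-5)=183141 g(21,-3)=239666 g(21,-1)=236436 g(21,1)=149226
t=22: g(22,-22)=1 g(22,-20)=22 g(22,-18)=231 g(22,-16)=1539 g(22,-14)=7293 g(22,-12)=26103 g(22,-10)=73073 g(22,-8)=163229 g(22,-6)=293436 g(22,-4)=422807 g(22,-2)=476102 g(22,0)=385662 g(22,2)=149226
t=23: g(23,-23)=1 g(23,-21)=23 g(23,-19)=253 g(23,-17)=1770 g(23,-15)=8832 g(23,-13)=33396 g(23,-11)=99176 g(23,-9)=236302 g(23,-7)=456665 g(23,-5)=716243 g(23,-3)=898909 g(23,-1)=861764 g(23,1)=534888
Paths never hitting 3: Σ_s g(23,s) = 3848222
Paths hitting 3: 2^23 - 3848222 = 4540386
P = 4540386/8388608 = 2270193/4194304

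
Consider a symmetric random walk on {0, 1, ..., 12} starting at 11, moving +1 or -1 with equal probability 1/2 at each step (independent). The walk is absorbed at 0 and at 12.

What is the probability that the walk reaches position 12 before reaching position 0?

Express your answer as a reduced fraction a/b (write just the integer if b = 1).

Symmetric walk (p = 1/2): the harmonic-function argument gives P(hit 12 before 0 | start at 11) = a/N.
P = 11/12 = 11/12

Answer: 11/12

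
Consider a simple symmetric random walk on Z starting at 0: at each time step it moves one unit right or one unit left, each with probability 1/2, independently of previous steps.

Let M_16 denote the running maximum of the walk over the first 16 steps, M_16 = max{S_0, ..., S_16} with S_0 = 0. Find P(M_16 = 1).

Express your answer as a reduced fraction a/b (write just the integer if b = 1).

Let M_16 = max(S_0,...,S_16). Use the reflection principle: for j ≥ 1, #{paths with M_16 ≥ j} = #{S_16 ≥ j} + #{S_16 ≥ j+1}.
By reflection, #{M_16 ≥ 1} = #{S_16 ≥ 1} + #{S_16 ≥ 2} = 26333 + 26333 = 52666.
#{M_16 ≥ 2} = #{S_16 ≥ 2} + #{S_16 ≥ 3} = 26333 + 14893 = 41226.
#{M_16 = 1} = 52666 - 41226 = 11440.
P(M_16 = 1) = 11440/65536 = 715/4096

Answer: 715/4096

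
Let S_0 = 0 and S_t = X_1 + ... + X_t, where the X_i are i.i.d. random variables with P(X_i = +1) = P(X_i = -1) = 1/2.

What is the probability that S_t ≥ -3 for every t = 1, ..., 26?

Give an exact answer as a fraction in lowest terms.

Let f(t,s) = #length-t paths at position s with S_1..S_t all ≥ -3.
f(t,s) = f(t-1,s-1) + f(t-1,s+1) for s ≥ -3; f(t,s) = 0 for s < -3.
t=0: f(0,0)=1
t=1: f(1,-1)=1 f(1,1)=1
t=2: f(2,-2)=1 f(2,0)=2 f(2,2)=1
t=3: f(3,-3)=1 f(3,-1)=3 f(3,1)=3 f(3,3)=1
t=4: f(4,-2)=4 f(4,0)=6 f(4,2)=4 f(4,4)=1
t=5: f(5,-3)=4 f(5,-1)=10 f(5,1)=10 f(5,3)=5 f(5,5)=1
t=6: f(6,-2)=14 f(6,0)=20 f(6,2)=15 f(6,4)=6 f(6,6)=1
t=7: f(7,-3)=14 f(7,-1)=34 f(7,1)=35 f(7,3)=21 f(7,5)=7 f(7,7)=1
t=8: f(8,-2)=48 f(8,0)=69 f(8,2)=56 f(8,4)=28 f(8,6)=8 f(8,8)=1
t=9: f(9,-3)=48 f(9,-1)=117 f(9,1)=125 f(9,3)=84 f(9,5)=36 f(9,7)=9 f(9,9)=1
t=10: f(10,-2)=165 f(10,0)=242 f(10,2)=209 f(10,4)=120 f(10,6)=45 f(10,8)=10 f(10,10)=1
t=11: f(11,-3)=165 f(11,-1)=407 f(11,1)=451 f(11,3)=329 f(11,5)=165 f(11,7)=55 f(11,9)=11 f(11,11)=1
t=12: f(12,-2)=572 f(12,0)=858 f(12,2)=780 f(12,4)=494 f(12,6)=220 f(12,8)=66 f(12,10)=12 f(12,12)=1
t=13: f(13,-3)=572 f(13,-1)=1430 f(13,1)=1638 f(13,3)=1274 f(13,5)=714 f(13,7)=286 f(13,9)=78 f(13,11)=13 f(13,13)=1
t=14: f(14,-2)=2002 f(14,0)=3068 f(14,2)=2912 f(14,4)=1988 f(14,6)=1000 f(14,8)=364 f(14,10)=91 f(14,12)=14 f(14,14)=1
t=15: f(15,-3)=2002 f(15,-1)=5070 f(15,1)=5980 f(15,3)=4900 f(15,5)=2988 f(15,7)=1364 f(15,9)=455 f(15,11)=105 f(15,13)=15 f(15,15)=1
t=16: f(16,-2)=7072 f(16,0)=11050 f(16,2)=10880 f(16,4)=7888 f(16,6)=4352 f(16,8)=1819 f(16,10)=560 f(16,12)=120 f(16,14)=16 f(16,16)=1
t=17: f(17,-3)=7072 f(17,-1)=18122 f(17,1)=21930 f(17,3)=18768 f(17,5)=12240 f(17,7)=6171 f(17,9)=2379 f(17,11)=680 f(17,13)=136 f(17,15)=17 f(17,17)=1
t=18: f(18,-2)=25194 f(18,0)=40052 f(18,2)=40698 f(18,4)=31008 f(18,6)=18411 f(18,8)=8550 f(18,10)=3059 f(18,12)=816 f(18,14)=153 f(18,16)=18 f(18,18)=1
t=19: f(19,-3)=25194 f(19,-1)=65246 f(19,1)=80750 f(19,3)=71706 f(19,5)=49419 f(19,7)=26961 f(19,9)=11609 f(19,11)=3875 f(19,13)=969 f(19,15)=171 f(19,17)=19 f(19,19)=1
t=20: f(20,-2)=90440 f(20,0)=145996 f(20,2)=152456 f(20,4)=121125 f(20,6)=76380 f(20,8)=38570 f(20,10)=15484 f(20,12)=4844 f(20,14)=1140 f(20,16)=190 f(20,18)=20 f(20,20)=1
t=21: f(21,-3)=90440 f(21,-1)=236436 f(21,1)=298452 f(21,3)=273581 f(21,5)=197505 f(21,7)=114950 f(21,9)=54054 f(21,11)=20328 f(21,13)=5984 f(21,15)=1330 f(21,17)=210 f(21,19)=21 f(21,21)=1
t=22: f(22,-2)=326876 f(22,0)=534888 f(22,2)=572033 f(22,4)=471086 f(22,6)=312455 f(22,8)=169004 f(22,10)=74382 f(22,12)=26312 f(22,14)=7314 f(22,16)=1540 f(22,18)=231 f(22,20)=22 f(22,22)=1
t=23: f(23,-3)=326876 f(23,-1)=861764 f(23,1)=1106921 f(23,3)=1043119 f(23,5)=783541 f(23,7)=481459 f(23,9)=243386 f(23,11)=100694 f(23,13)=33626 f(23,15)=8854 f(23,17)=1771 f(23,19)=253 f(23,21)=23 f(23,23)=1
t=24: f(24,-2)=1188640 f(24,0)=1968685 f(24,2)=2150040 f(24,4)=1826660 f(24,6)=1265000 f(24,8)=724845 f(24,10)=344080 f(24,12)=134320 f(24,14)=42480 f(24,16)=10625 f(24,18)=2024 f(24,20)=276 f(24,22)=24 f(24,24)=1
t=25: f(25,-3)=1188640 f(25,-1)=3157325 f(25,1)=4118725 f(25,3)=3976700 f(25,5)=3091660 f(25,7)=1989845 f(25,9)=1068925 f(25,11)=478400 f(25,13)=176800 f(25,15)=53105 f(25,17)=12649 f(25,19)=2300 f(25,21)=300 f(25,23)=25 f(25,25)=1
t=26: f(26,-2)=4345965 f(26,0)=7276050 f(26,2)=8095425 f(26,4)=7068360 f(26,6)=5081505 f(26,8)=3058770 f(26,10)=1547325 f(26,12)=655200 f(26,14)=229905 f(26,16)=65754 f(26,18)=14949 f(26,20)=2600 f(26,22)=325 f(26,24)=26 f(26,26)=1
Σ_s f(26,s) = 37442160
P = 37442160/67108864 = 2340135/4194304

Answer: 2340135/4194304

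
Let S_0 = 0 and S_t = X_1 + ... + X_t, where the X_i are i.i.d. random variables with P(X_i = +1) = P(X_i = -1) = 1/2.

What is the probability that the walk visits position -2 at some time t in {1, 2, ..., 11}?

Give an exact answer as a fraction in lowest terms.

Count via complement. Let g(t,s) = #length-t paths at position s with S_1..S_t all ≠ -2.
g(t,s) = g(t-1,s-1) + g(t-1,s+1) for s ≠ -2; g(t,-2) = 0.
t=0: g(0,0)=1
t=1: g(1,-1)=1 g(1,1)=1
t=2: g(2,0)=2 g(2,2)=1
t=3: g(3,-1)=2 g(3,1)=3 g(3,3)=1
t=4: g(4,0)=5 g(4,2)=4 g(4,4)=1
t=5: g(5,-1)=5 g(5,1)=9 g(5,3)=5 g(5,5)=1
t=6: g(6,0)=14 g(6,2)=14 g(6,4)=6 g(6,6)=1
t=7: g(7,-1)=14 g(7,1)=28 g(7,3)=20 g(7,5)=7 g(7,7)=1
t=8: g(8,0)=42 g(8,2)=48 g(8,4)=27 g(8,6)=8 g(8,8)=1
t=9: g(9,-1)=42 g(9,1)=90 g(9,3)=75 g(9,5)=35 g(9,7)=9 g(9,9)=1
t=10: g(10,0)=132 g(10,2)=165 g(10,4)=110 g(10,6)=44 g(10,8)=10 g(10,10)=1
t=11: g(11,-1)=132 g(11,1)=297 g(11,3)=275 g(11,5)=154 g(11,7)=54 g(11,9)=11 g(11,11)=1
Paths never hitting -2: Σ_s g(11,s) = 924
Paths hitting -2: 2^11 - 924 = 1124
P = 1124/2048 = 281/512

Answer: 281/512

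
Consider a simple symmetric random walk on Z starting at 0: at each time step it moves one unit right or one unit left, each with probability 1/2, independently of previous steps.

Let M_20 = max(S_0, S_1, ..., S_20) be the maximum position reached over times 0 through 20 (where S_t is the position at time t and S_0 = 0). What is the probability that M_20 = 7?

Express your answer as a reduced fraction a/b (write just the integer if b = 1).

Let M_20 = max(S_0,...,S_20). Use the reflection principle: for j ≥ 1, #{paths with M_20 ≥ j} = #{S_20 ≥ j} + #{S_20 ≥ j+1}.
By reflection, #{M_20 ≥ 7} = #{S_20 ≥ 7} + #{S_20 ≥ 8} = 60460 + 60460 = 120920.
#{M_20 ≥ 8} = #{S_20 ≥ 8} + #{S_20 ≥ 9} = 60460 + 21700 = 82160.
#{M_20 = 7} = 120920 - 82160 = 38760.
P(M_20 = 7) = 38760/1048576 = 4845/131072

Answer: 4845/131072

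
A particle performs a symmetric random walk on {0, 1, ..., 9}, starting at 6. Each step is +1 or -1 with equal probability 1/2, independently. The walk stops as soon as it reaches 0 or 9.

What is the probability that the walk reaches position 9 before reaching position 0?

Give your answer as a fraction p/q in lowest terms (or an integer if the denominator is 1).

Symmetric walk (p = 1/2): the harmonic-function argument gives P(hit 9 before 0 | start at 6) = a/N.
P = 6/9 = 2/3

Answer: 2/3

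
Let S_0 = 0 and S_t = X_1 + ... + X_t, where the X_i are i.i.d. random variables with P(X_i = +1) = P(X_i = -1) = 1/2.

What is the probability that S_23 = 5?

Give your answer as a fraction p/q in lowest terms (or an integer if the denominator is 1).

Answer: 408595/4194304

Derivation:
To reach position 5 after 23 steps: need 14 steps of +1 and 9 of -1.
Favorable paths: C(23,14) = 817190
Total paths: 2^23 = 8388608
P = 817190/8388608 = 408595/4194304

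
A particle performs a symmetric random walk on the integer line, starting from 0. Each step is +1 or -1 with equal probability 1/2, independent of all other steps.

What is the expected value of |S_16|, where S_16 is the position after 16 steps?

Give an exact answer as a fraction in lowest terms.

Answer: 6435/2048

Derivation:
S_16 takes values m ≡ 0 (mod 2) with |m| ≤ 16; P(S_16=m) = C(16,(16+m)/2)/2^16.
Total paths: 2^16 = 65536
Distribution: P(S=-16)=1/65536, P(S=-14)=16/65536, P(S=-12)=120/65536, P(S=-10)=560/65536, P(S=-8)=1820/65536, P(S=-6)=4368/65536, P(S=-4)=8008/65536, P(S=-2)=11440/65536, P(S=0)=12870/65536, P(S=2)=11440/65536, P(S=4)=8008/65536, P(S=6)=4368/65536, P(S=8)=1820/65536, P(S=10)=560/65536, P(S=12)=120/65536, P(S=14)=16/65536, P(S=16)=1/65536
E[|S_16|] = Σ_m |m|·P(S_16=m) = 205920/65536 = 6435/2048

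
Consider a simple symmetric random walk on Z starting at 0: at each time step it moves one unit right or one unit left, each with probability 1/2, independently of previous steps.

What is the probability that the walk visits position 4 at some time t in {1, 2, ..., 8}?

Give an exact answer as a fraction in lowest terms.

Count via complement. Let g(t,s) = #length-t paths at position s with S_1..S_t all ≠ 4.
g(t,s) = g(t-1,s-1) + g(t-1,s+1) for s ≠ 4; g(t,4) = 0.
t=0: g(0,0)=1
t=1: g(1,-1)=1 g(1,1)=1
t=2: g(2,-2)=1 g(2,0)=2 g(2,2)=1
t=3: g(3,-3)=1 g(3,-1)=3 g(3,1)=3 g(3,3)=1
t=4: g(4,-4)=1 g(4,-2)=4 g(4,0)=6 g(4,2)=4
t=5: g(5,-5)=1 g(5,-3)=5 g(5,-1)=10 g(5,1)=10 g(5,3)=4
t=6: g(6,-6)=1 g(6,-4)=6 g(6,-2)=15 g(6,0)=20 g(6,2)=14
t=7: g(7,-7)=1 g(7,-5)=7 g(7,-3)=21 g(7,-1)=35 g(7,1)=34 g(7,3)=14
t=8: g(8,-8)=1 g(8,-6)=8 g(8,-4)=28 g(8,-2)=56 g(8,0)=69 g(8,2)=48
Paths never hitting 4: Σ_s g(8,s) = 210
Paths hitting 4: 2^8 - 210 = 46
P = 46/256 = 23/128

Answer: 23/128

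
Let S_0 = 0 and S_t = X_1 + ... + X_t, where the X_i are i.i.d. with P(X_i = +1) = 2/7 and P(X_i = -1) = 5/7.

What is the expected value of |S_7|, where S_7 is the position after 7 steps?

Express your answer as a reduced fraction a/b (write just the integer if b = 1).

S_7 takes values m ≡ 1 (mod 2) with |m| ≤ 7; P(S_7=m) = C(7,(7+m)/2) · (2/7)^((7+m)/2) · (5/7)^((7-m)/2).
Distribution: P(S=-7)=78125/823543, P(S=-5)=31250/117649, P(S=-3)=37500/117649, P(S=-1)=25000/117649, P(S=1)=10000/117649, P(S=3)=2400/117649, P(S=5)=320/117649, P(S=7)=128/823543
E[|S_7|] = Σ_m |m|·P(S_7=m) = 55829/16807

Answer: 55829/16807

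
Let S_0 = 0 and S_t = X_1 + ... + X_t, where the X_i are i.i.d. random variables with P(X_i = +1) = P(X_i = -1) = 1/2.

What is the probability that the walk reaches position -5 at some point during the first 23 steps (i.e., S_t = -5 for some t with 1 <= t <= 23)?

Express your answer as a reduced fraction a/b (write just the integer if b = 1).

Count via complement. Let g(t,s) = #length-t paths at position s with S_1..S_t all ≠ -5.
g(t,s) = g(t-1,s-1) + g(t-1,s+1) for s ≠ -5; g(t,-5) = 0.
t=0: g(0,0)=1
t=1: g(1,-1)=1 g(1,1)=1
t=2: g(2,-2)=1 g(2,0)=2 g(2,2)=1
t=3: g(3,-3)=1 g(3,-1)=3 g(3,1)=3 g(3,3)=1
t=4: g(4,-4)=1 g(4,-2)=4 g(4,0)=6 g(4,2)=4 g(4,4)=1
t=5: g(5,-3)=5 g(5,-1)=10 g(5,1)=10 g(5,3)=5 g(5,5)=1
t=6: g(6,-4)=5 g(6,-2)=15 g(6,0)=20 g(6,2)=15 g(6,4)=6 g(6,6)=1
t=7: g(7,-3)=20 g(7,-1)=35 g(7,1)=35 g(7,3)=21 g(7,5)=7 g(7,7)=1
t=8: g(8,-4)=20 g(8,-2)=55 g(8,0)=70 g(8,2)=56 g(8,4)=28 g(8,6)=8 g(8,8)=1
t=9: g(9,-3)=75 g(9,-1)=125 g(9,1)=126 g(9,3)=84 g(9,5)=36 g(9,7)=9 g(9,9)=1
t=10: g(10,-4)=75 g(10,-2)=200 g(10,0)=251 g(10,2)=210 g(10,4)=120 g(10,6)=45 g(10,8)=10 g(10,10)=1
t=11: g(11,-3)=275 g(11,-1)=451 g(11,1)=461 g(11,3)=330 g(11,5)=165 g(11,7)=55 g(11,9)=11 g(11,11)=1
t=12: g(12,-4)=275 g(12,-2)=726 g(12,0)=912 g(12,2)=791 g(12,4)=495 g(12,6)=220 g(12,8)=66 g(12,10)=12 g(12,12)=1
t=13: g(13,-3)=1001 g(13,-1)=1638 g(13,1)=1703 g(13,3)=1286 g(13,5)=715 g(13,7)=286 g(13,9)=78 g(13,11)=13 g(13,13)=1
t=14: g(14,-4)=1001 g(14,-2)=2639 g(14,0)=3341 g(14,2)=2989 g(14,4)=2001 g(14,6)=1001 g(14,8)=364 g(14,10)=91 g(14,12)=14 g(14,14)=1
t=15: g(15,-3)=3640 g(15,-1)=5980 g(15,1)=6330 g(15,3)=4990 g(15,5)=3002 g(15,7)=1365 g(15,9)=455 g(15,11)=105 g(15,13)=15 g(15,15)=1
t=16: g(16,-4)=3640 g(16,-2)=9620 g(16,0)=12310 g(16,2)=11320 g(16,4)=7992 g(16,6)=4367 g(16,8)=1820 g(16,10)=560 g(16,12)=120 g(16,14)=16 g(16,16)=1
t=17: g(17,-3)=13260 g(17,-1)=21930 g(17,1)=23630 g(17,3)=19312 g(17,5)=12359 g(17,7)=6187 g(17,9)=2380 g(17,11)=680 g(17,13)=136 g(17,15)=17 g(17,17)=1
t=18: g(18,-4)=13260 g(18,-2)=35190 g(18,0)=45560 g(18,2)=42942 g(18,4)=31671 g(18,6)=18546 g(18,8)=8567 g(18,10)=3060 g(18,12)=816 g(18,14)=153 g(18,16)=18 g(18,18)=1
t=19: g(19,-3)=48450 g(19,-1)=80750 g(19,1)=88502 g(19,3)=74613 g(19,5)=50217 g(19,7)=27113 g(19,9)=11627 g(19,11)=3876 g(19,13)=969 g(19,15)=171 g(19,17)=19 g(19,19)=1
t=20: g(20,-4)=48450 g(20,-2)=129200 g(20,0)=169252 g(20,2)=163115 g(20,4)=124830 g(20,6)=77330 g(20,8)=38740 g(20,10)=15503 g(20,12)=4845 g(20,14)=1140 g(20,16)=190 g(20,18)=20 g(20,20)=1
t=21: g(21,-3)=177650 g(21,-1)=298452 g(21,1)=332367 g(21,3)=287945 g(21,5)=202160 g(21,7)=116070 g(21,9)=54243 g(21,11)=20348 g(21,13)=5985 g(21,15)=1330 g(21,17)=210 g(21,19)=21 g(21,21)=1
t=22: g(22,-4)=177650 g(22,-2)=476102 g(22,0)=630819 g(22,2)=620312 g(22,4)=490105 g(22,6)=318230 g(22,8)=170313 g(22,10)=74591 g(22,12)=26333 g(22,14)=7315 g(22,16)=1540 g(22,18)=231 g(22,20)=22 g(22,22)=1
t=23: g(23,-3)=653752 g(23,-1)=1106921 g(23,1)=1251131 g(23,3)=1110417 g(23,5)=808335 g(23,7)=488543 g(23,9)=244904 g(23,11)=100924 g(23,13)=33648 g(23,15)=8855 g(23,17)=1771 g(23,19)=253 g(23,21)=23 g(23,23)=1
Paths never hitting -5: Σ_s g(23,s) = 5809478
Paths hitting -5: 2^23 - 5809478 = 2579130
P = 2579130/8388608 = 1289565/4194304

Answer: 1289565/4194304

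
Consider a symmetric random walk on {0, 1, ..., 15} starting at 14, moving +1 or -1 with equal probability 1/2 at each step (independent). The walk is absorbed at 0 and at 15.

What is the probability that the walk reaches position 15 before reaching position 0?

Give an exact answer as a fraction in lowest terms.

Answer: 14/15

Derivation:
Symmetric walk (p = 1/2): the harmonic-function argument gives P(hit 15 before 0 | start at 14) = a/N.
P = 14/15 = 14/15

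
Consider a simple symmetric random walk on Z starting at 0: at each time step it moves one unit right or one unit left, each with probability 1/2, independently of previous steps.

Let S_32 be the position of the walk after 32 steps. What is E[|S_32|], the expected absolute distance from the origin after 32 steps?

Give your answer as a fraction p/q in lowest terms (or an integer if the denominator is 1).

S_32 takes values m ≡ 0 (mod 2) with |m| ≤ 32; P(S_32=m) = C(32,(32+m)/2)/2^32.
Total paths: 2^32 = 4294967296
Distribution: P(S=-32)=1/4294967296, P(S=-30)=32/4294967296, P(S=-28)=496/4294967296, P(S=-26)=4960/4294967296, P(S=-24)=35960/4294967296, P(S=-22)=201376/4294967296, P(S=-20)=906192/4294967296, P(S=-18)=3365856/4294967296, P(S=-16)=10518300/4294967296, P(S=-14)=28048800/4294967296, P(S=-12)=64512240/4294967296, P(S=-10)=129024480/4294967296, P(S=-8)=225792840/4294967296, P(S=-6)=347373600/4294967296, P(S=-4)=471435600/4294967296, P(S=-2)=565722720/4294967296, P(S=0)=601080390/4294967296, P(S=2)=565722720/4294967296, P(S=4)=471435600/4294967296, P(S=6)=347373600/4294967296, P(S=8)=225792840/4294967296, P(S=10)=129024480/4294967296, P(S=12)=64512240/4294967296, P(S=14)=28048800/4294967296, P(S=16)=10518300/4294967296, P(S=18)=3365856/4294967296, P(S=20)=906192/4294967296, P(S=22)=201376/4294967296, P(S=24)=35960/4294967296, P(S=26)=4960/4294967296, P(S=28)=496/4294967296, P(S=30)=32/4294967296, P(S=32)=1/4294967296
E[|S_32|] = Σ_m |m|·P(S_32=m) = 19234572480/4294967296 = 300540195/67108864

Answer: 300540195/67108864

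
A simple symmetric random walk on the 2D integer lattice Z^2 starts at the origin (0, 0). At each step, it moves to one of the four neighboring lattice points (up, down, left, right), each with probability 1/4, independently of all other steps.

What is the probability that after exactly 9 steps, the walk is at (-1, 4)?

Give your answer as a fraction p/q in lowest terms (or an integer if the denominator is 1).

Let h be the number of horizontal steps (so 9-h are vertical). To end at (-1,4) need (h-1)/2 right-steps and ((9-h)+4)/2 up-steps.
Sum over h with 1 ≤ h ≤ 5, h ≡ 1 (mod 2), 9-h ≡ 0 (mod 2):
h=1: C(9,1)·C(1,0)·C(8,6) = 9·1·28 = 252
h=3: C(9,3)·C(3,1)·C(6,5) = 84·3·6 = 1512
h=5: C(9,5)·C(5,2)·C(4,4) = 126·10·1 = 1260
Total favorable: 3024
Total paths: 4^9 = 262144
P = 3024/262144 = 189/16384

Answer: 189/16384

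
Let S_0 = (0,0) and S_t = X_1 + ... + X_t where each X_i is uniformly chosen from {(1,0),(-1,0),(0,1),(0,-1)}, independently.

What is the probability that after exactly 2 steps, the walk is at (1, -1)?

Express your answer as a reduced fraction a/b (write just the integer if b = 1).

Let h be the number of horizontal steps (so 2-h are vertical). To end at (1,-1) need (h+1)/2 right-steps and ((2-h)-1)/2 up-steps.
Sum over h with 1 ≤ h ≤ 1, h ≡ 1 (mod 2), 2-h ≡ 1 (mod 2):
h=1: C(2,1)·C(1,1)·C(1,0) = 2·1·1 = 2
Total favorable: 2
Total paths: 4^2 = 16
P = 2/16 = 1/8

Answer: 1/8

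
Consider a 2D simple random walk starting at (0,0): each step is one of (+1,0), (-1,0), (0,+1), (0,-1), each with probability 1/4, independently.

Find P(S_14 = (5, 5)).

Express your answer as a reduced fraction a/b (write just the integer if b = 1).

Answer: 39039/33554432

Derivation:
Let h be the number of horizontal steps (so 14-h are vertical). To end at (5,5) need (h+5)/2 right-steps and ((14-h)+5)/2 up-steps.
Sum over h with 5 ≤ h ≤ 9, h ≡ 1 (mod 2), 14-h ≡ 1 (mod 2):
h=5: C(14,5)·C(5,5)·C(9,7) = 2002·1·36 = 72072
h=7: C(14,7)·C(7,6)·C(7,6) = 3432·7·7 = 168168
h=9: C(14,9)·C(9,7)·C(5,5) = 2002·36·1 = 72072
Total favorable: 312312
Total paths: 4^14 = 268435456
P = 312312/268435456 = 39039/33554432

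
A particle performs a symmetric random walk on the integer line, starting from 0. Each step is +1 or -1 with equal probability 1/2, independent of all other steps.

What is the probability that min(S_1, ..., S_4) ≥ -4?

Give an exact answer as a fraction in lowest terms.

Let f(t,s) = #length-t paths at position s with S_1..S_t all ≥ -4.
f(t,s) = f(t-1,s-1) + f(t-1,s+1) for s ≥ -4; f(t,s) = 0 for s < -4.
t=0: f(0,0)=1
t=1: f(1,-1)=1 f(1,1)=1
t=2: f(2,-2)=1 f(2,0)=2 f(2,2)=1
t=3: f(3,-3)=1 f(3,-1)=3 f(3,1)=3 f(3,3)=1
t=4: f(4,-4)=1 f(4,-2)=4 f(4,0)=6 f(4,2)=4 f(4,4)=1
Σ_s f(4,s) = 16
P = 16/16 = 1

Answer: 1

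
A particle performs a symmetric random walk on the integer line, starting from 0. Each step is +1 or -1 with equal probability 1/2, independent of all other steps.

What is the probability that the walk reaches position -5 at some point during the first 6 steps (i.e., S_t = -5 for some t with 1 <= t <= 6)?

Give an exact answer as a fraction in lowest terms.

Count via complement. Let g(t,s) = #length-t paths at position s with S_1..S_t all ≠ -5.
g(t,s) = g(t-1,s-1) + g(t-1,s+1) for s ≠ -5; g(t,-5) = 0.
t=0: g(0,0)=1
t=1: g(1,-1)=1 g(1,1)=1
t=2: g(2,-2)=1 g(2,0)=2 g(2,2)=1
t=3: g(3,-3)=1 g(3,-1)=3 g(3,1)=3 g(3,3)=1
t=4: g(4,-4)=1 g(4,-2)=4 g(4,0)=6 g(4,2)=4 g(4,4)=1
t=5: g(5,-3)=5 g(5,-1)=10 g(5,1)=10 g(5,3)=5 g(5,5)=1
t=6: g(6,-4)=5 g(6,-2)=15 g(6,0)=20 g(6,2)=15 g(6,4)=6 g(6,6)=1
Paths never hitting -5: Σ_s g(6,s) = 62
Paths hitting -5: 2^6 - 62 = 2
P = 2/64 = 1/32

Answer: 1/32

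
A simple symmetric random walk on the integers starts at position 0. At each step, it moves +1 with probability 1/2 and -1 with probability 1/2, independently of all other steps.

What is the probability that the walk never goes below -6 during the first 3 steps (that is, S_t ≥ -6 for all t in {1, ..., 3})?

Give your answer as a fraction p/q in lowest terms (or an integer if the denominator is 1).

Answer: 1

Derivation:
Let f(t,s) = #length-t paths at position s with S_1..S_t all ≥ -6.
f(t,s) = f(t-1,s-1) + f(t-1,s+1) for s ≥ -6; f(t,s) = 0 for s < -6.
t=0: f(0,0)=1
t=1: f(1,-1)=1 f(1,1)=1
t=2: f(2,-2)=1 f(2,0)=2 f(2,2)=1
t=3: f(3,-3)=1 f(3,-1)=3 f(3,1)=3 f(3,3)=1
Σ_s f(3,s) = 8
P = 8/8 = 1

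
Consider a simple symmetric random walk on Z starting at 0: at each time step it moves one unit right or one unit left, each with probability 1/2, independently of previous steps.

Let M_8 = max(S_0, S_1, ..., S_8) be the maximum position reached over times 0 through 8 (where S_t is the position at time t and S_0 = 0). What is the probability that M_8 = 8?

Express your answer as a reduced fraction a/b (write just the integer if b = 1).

Let M_8 = max(S_0,...,S_8). Use the reflection principle: for j ≥ 1, #{paths with M_8 ≥ j} = #{S_8 ≥ j} + #{S_8 ≥ j+1}.
By reflection, #{M_8 ≥ 8} = #{S_8 ≥ 8} + #{S_8 ≥ 9} = 1 + 0 = 1.
#{M_8 ≥ 9} = #{S_8 ≥ 9} + #{S_8 ≥ 10} = 0 + 0 = 0.
#{M_8 = 8} = 1 - 0 = 1.
P(M_8 = 8) = 1/256 = 1/256

Answer: 1/256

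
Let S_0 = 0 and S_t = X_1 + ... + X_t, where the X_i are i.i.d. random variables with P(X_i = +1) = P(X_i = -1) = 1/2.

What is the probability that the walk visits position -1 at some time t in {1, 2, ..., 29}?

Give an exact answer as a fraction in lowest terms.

Count via complement. Let g(t,s) = #length-t paths at position s with S_1..S_t all ≠ -1.
g(t,s) = g(t-1,s-1) + g(t-1,s+1) for s ≠ -1; g(t,-1) = 0.
t=0: g(0,0)=1
t=1: g(1,1)=1
t=2: g(2,0)=1 g(2,2)=1
t=3: g(3,1)=2 g(3,3)=1
t=4: g(4,0)=2 g(4,2)=3 g(4,4)=1
t=5: g(5,1)=5 g(5,3)=4 g(5,5)=1
t=6: g(6,0)=5 g(6,2)=9 g(6,4)=5 g(6,6)=1
t=7: g(7,1)=14 g(7,3)=14 g(7,5)=6 g(7,7)=1
t=8: g(8,0)=14 g(8,2)=28 g(8,4)=20 g(8,6)=7 g(8,8)=1
t=9: g(9,1)=42 g(9,3)=48 g(9,5)=27 g(9,7)=8 g(9,9)=1
t=10: g(10,0)=42 g(10,2)=90 g(10,4)=75 g(10,6)=35 g(10,8)=9 g(10,10)=1
t=11: g(11,1)=132 g(11,3)=165 g(11,5)=110 g(11,7)=44 g(11,9)=10 g(11,11)=1
t=12: g(12,0)=132 g(12,2)=297 g(12,4)=275 g(12,6)=154 g(12,8)=54 g(12,10)=11 g(12,12)=1
t=13: g(13,1)=429 g(13,3)=572 g(13,5)=429 g(13,7)=208 g(13,9)=65 g(13,11)=12 g(13,13)=1
t=14: g(14,0)=429 g(14,2)=1001 g(14,4)=1001 g(14,6)=637 g(14,8)=273 g(14,10)=77 g(14,12)=13 g(14,14)=1
t=15: g(15,1)=1430 g(15,3)=2002 g(15,5)=1638 g(15,7)=910 g(15,9)=350 g(15,11)=90 g(15,13)=14 g(15,15)=1
t=16: g(16,0)=1430 g(16,2)=3432 g(16,4)=3640 g(16,6)=2548 g(16,8)=1260 g(16,10)=440 g(16,12)=104 g(16,14)=15 g(16,16)=1
t=17: g(17,1)=4862 g(17,3)=7072 g(17,5)=6188 g(17,7)=3808 g(17,9)=1700 g(17,11)=544 g(17,13)=119 g(17,15)=16 g(17,17)=1
t=18: g(18,0)=4862 g(18,2)=11934 g(18,4)=13260 g(18,6)=9996 g(18,8)=5508 g(18,10)=2244 g(18,12)=663 g(18,14)=135 g(18,16)=17 g(18,18)=1
t=19: g(19,1)=16796 g(19,3)=25194 g(19,5)=23256 g(19,7)=15504 g(19,9)=7752 g(19,11)=2907 g(19,13)=798 g(19,15)=152 g(19,17)=18 g(19,19)=1
t=20: g(20,0)=16796 g(20,2)=41990 g(20,4)=48450 g(20,6)=38760 g(20,8)=23256 g(20,10)=10659 g(20,12)=3705 g(20,14)=950 g(20,16)=170 g(20,18)=19 g(20,20)=1
t=21: g(21,1)=58786 g(21,3)=90440 g(21,5)=87210 g(21,7)=62016 g(21,9)=33915 g(21,11)=14364 g(21,13)=4655 g(21,15)=1120 g(21,17)=189 g(21,19)=20 g(21,21)=1
t=22: g(22,0)=58786 g(22,2)=149226 g(22,4)=177650 g(22,6)=149226 g(22,8)=95931 g(22,10)=48279 g(22,12)=19019 g(22,14)=5775 g(22,16)=1309 g(22,18)=209 g(22,20)=21 g(22,22)=1
t=23: g(23,1)=208012 g(23,3)=326876 g(23,5)=326876 g(23,7)=245157 g(23,9)=144210 g(23,11)=67298 g(23,13)=24794 g(23,15)=7084 g(23,17)=1518 g(23,19)=230 g(23,21)=22 g(23,23)=1
t=24: g(24,0)=208012 g(24,2)=534888 g(24,4)=653752 g(24,6)=572033 g(24,8)=389367 g(24,10)=211508 g(24,12)=92092 g(24,14)=31878 g(24,16)=8602 g(24,18)=1748 g(24,20)=252 g(24,22)=23 g(24,24)=1
t=25: g(25,1)=742900 g(25,3)=1188640 g(25,5)=1225785 g(25,7)=961400 g(25,9)=600875 g(25,11)=303600 g(25,13)=123970 g(25,15)=40480 g(25,17)=10350 g(25,19)=2000 g(25,21)=275 g(25,23)=24 g(25,25)=1
t=26: g(26,0)=742900 g(26,2)=1931540 g(26,4)=2414425 g(26,6)=2187185 g(26,8)=1562275 g(26,10)=904475 g(26,12)=427570 g(26,14)=164450 g(26,16)=50830 g(26,18)=12350 g(26,20)=2275 g(26,22)=299 g(26,24)=25 g(26,26)=1
t=27: g(27,1)=2674440 g(27,3)=4345965 g(27,5)=4601610 g(27,7)=3749460 g(27,9)=2466750 g(27,11)=1332045 g(27,13)=592020 g(27,15)=215280 g(27,17)=63180 g(27,19)=14625 g(27,21)=2574 g(27,23)=324 g(27,25)=26 g(27,27)=1
t=28: g(28,0)=2674440 g(28,2)=7020405 g(28,4)=8947575 g(28,6)=8351070 g(28,8)=6216210 g(28,10)=3798795 g(28,12)=1924065 g(28,14)=807300 g(28,16)=278460 g(28,18)=77805 g(28,20)=17199 g(28,22)=2898 g(28,24)=350 g(28,26)=27 g(28,28)=1
t=29: g(29,1)=9694845 g(29,3)=15967980 g(29,5)=17298645 g(29,7)=14567280 g(29,9)=10015005 g(29,11)=5722860 g(29,13)=2731365 g(29,15)=1085760 g(29,17)=356265 g(29,19)=95004 g(29,21)=20097 g(29,23)=3248 g(29,25)=377 g(29,27)=28 g(29,29)=1
Paths never hitting -1: Σ_s g(29,s) = 77558760
Paths hitting -1: 2^29 - 77558760 = 459312152
P = 459312152/536870912 = 57414019/67108864

Answer: 57414019/67108864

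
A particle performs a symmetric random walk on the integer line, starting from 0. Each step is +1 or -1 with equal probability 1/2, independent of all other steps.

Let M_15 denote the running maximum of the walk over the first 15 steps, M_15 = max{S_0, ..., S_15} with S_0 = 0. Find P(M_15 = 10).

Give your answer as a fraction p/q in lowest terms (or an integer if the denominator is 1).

Answer: 105/32768

Derivation:
Let M_15 = max(S_0,...,S_15). Use the reflection principle: for j ≥ 1, #{paths with M_15 ≥ j} = #{S_15 ≥ j} + #{S_15 ≥ j+1}.
By reflection, #{M_15 ≥ 10} = #{S_15 ≥ 10} + #{S_15 ≥ 11} = 121 + 121 = 242.
#{M_15 ≥ 11} = #{S_15 ≥ 11} + #{S_15 ≥ 12} = 121 + 16 = 137.
#{M_15 = 10} = 242 - 137 = 105.
P(M_15 = 10) = 105/32768 = 105/32768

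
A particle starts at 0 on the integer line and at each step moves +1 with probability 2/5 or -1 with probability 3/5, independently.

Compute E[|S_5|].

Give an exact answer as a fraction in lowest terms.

S_5 takes values m ≡ 1 (mod 2) with |m| ≤ 5; P(S_5=m) = C(5,(5+m)/2) · (2/5)^((5+m)/2) · (3/5)^((5-m)/2).
Distribution: P(S=-5)=243/3125, P(S=-3)=162/625, P(S=-1)=216/625, P(S=1)=144/625, P(S=3)=48/625, P(S=5)=32/3125
E[|S_5|] = Σ_m |m|·P(S_5=m) = 253/125

Answer: 253/125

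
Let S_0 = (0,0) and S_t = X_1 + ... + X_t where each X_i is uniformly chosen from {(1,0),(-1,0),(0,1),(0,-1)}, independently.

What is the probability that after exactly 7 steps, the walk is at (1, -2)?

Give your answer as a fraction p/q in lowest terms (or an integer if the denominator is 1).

Let h be the number of horizontal steps (so 7-h are vertical). To end at (1,-2) need (h+1)/2 right-steps and ((7-h)-2)/2 up-steps.
Sum over h with 1 ≤ h ≤ 5, h ≡ 1 (mod 2), 7-h ≡ 0 (mod 2):
h=1: C(7,1)·C(1,1)·C(6,2) = 7·1·15 = 105
h=3: C(7,3)·C(3,2)·C(4,1) = 35·3·4 = 420
h=5: C(7,5)·C(5,3)·C(2,0) = 21·10·1 = 210
Total favorable: 735
Total paths: 4^7 = 16384
P = 735/16384 = 735/16384

Answer: 735/16384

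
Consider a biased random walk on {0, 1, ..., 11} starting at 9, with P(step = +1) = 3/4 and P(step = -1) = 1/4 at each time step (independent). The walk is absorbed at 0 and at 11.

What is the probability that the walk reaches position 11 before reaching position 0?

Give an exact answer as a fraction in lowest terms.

Biased walk: p = 3/4, q = 1/4, r = q/p = 1/3
Gambler's ruin: P(hit 11 before 0 | start at 9) = (1 - r^a)/(1 - r^N)
r^9 = 1/19683; r^11 = 1/177147
P = (1 - 1/19683) / (1 - 1/177147) = 19682/19683 / 177146/177147 = 88569/88573

Answer: 88569/88573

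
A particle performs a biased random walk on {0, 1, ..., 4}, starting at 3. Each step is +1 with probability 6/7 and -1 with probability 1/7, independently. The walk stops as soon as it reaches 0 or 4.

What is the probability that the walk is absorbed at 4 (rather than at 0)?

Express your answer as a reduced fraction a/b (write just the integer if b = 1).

Biased walk: p = 6/7, q = 1/7, r = q/p = 1/6
Gambler's ruin: P(hit 4 before 0 | start at 3) = (1 - r^a)/(1 - r^N)
r^3 = 1/216; r^4 = 1/1296
P = (1 - 1/216) / (1 - 1/1296) = 215/216 / 1295/1296 = 258/259

Answer: 258/259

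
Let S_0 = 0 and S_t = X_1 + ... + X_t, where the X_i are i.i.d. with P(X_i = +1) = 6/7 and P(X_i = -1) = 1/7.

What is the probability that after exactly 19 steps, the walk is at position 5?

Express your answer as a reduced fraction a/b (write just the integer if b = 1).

To reach position 5 after 19 steps: need 12 steps of +1 and 7 steps of -1.
Number of such sequences: C(19,12) = 50388
Each has probability (6/7)^12 · (1/7)^7 = 2176782336/11398895185373143
P = 50388 · 2176782336/11398895185373143 = 109683708346368/11398895185373143

Answer: 109683708346368/11398895185373143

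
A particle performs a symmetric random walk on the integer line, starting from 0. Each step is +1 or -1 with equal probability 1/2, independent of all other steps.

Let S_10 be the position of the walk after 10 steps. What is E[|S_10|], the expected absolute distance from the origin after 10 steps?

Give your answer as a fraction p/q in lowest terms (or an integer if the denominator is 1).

S_10 takes values m ≡ 0 (mod 2) with |m| ≤ 10; P(S_10=m) = C(10,(10+m)/2)/2^10.
Total paths: 2^10 = 1024
Distribution: P(S=-10)=1/1024, P(S=-8)=10/1024, P(S=-6)=45/1024, P(S=-4)=120/1024, P(S=-2)=210/1024, P(S=0)=252/1024, P(S=2)=210/1024, P(S=4)=120/1024, P(S=6)=45/1024, P(S=8)=10/1024, P(S=10)=1/1024
E[|S_10|] = Σ_m |m|·P(S_10=m) = 2520/1024 = 315/128

Answer: 315/128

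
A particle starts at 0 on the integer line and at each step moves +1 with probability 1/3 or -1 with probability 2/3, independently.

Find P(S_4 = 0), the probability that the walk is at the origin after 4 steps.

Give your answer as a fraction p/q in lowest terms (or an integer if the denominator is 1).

To be at 0 after 4 steps: need exactly 2 steps of +1 and 2 of -1.
Number of such sequences: C(4,2) = 6
Each has probability (1/3)^2 · (2/3)^2 = 4/81
P = 6 · 4/81 = 8/27

Answer: 8/27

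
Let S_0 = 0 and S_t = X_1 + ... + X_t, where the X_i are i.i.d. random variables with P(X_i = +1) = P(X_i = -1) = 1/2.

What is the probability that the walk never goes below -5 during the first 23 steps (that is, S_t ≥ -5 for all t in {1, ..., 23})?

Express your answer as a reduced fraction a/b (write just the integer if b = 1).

Let f(t,s) = #length-t paths at position s with S_1..S_t all ≥ -5.
f(t,s) = f(t-1,s-1) + f(t-1,s+1) for s ≥ -5; f(t,s) = 0 for s < -5.
t=0: f(0,0)=1
t=1: f(1,-1)=1 f(1,1)=1
t=2: f(2,-2)=1 f(2,0)=2 f(2,2)=1
t=3: f(3,-3)=1 f(3,-1)=3 f(3,1)=3 f(3,3)=1
t=4: f(4,-4)=1 f(4,-2)=4 f(4,0)=6 f(4,2)=4 f(4,4)=1
t=5: f(5,-5)=1 f(5,-3)=5 f(5,-1)=10 f(5,1)=10 f(5,3)=5 f(5,5)=1
t=6: f(6,-4)=6 f(6,-2)=15 f(6,0)=20 f(6,2)=15 f(6,4)=6 f(6,6)=1
t=7: f(7,-5)=6 f(7,-3)=21 f(7,-1)=35 f(7,1)=35 f(7,3)=21 f(7,5)=7 f(7,7)=1
t=8: f(8,-4)=27 f(8,-2)=56 f(8,0)=70 f(8,2)=56 f(8,4)=28 f(8,6)=8 f(8,8)=1
t=9: f(9,-5)=27 f(9,-3)=83 f(9,-1)=126 f(9,1)=126 f(9,3)=84 f(9,5)=36 f(9,7)=9 f(9,9)=1
t=10: f(10,-4)=110 f(10,-2)=209 f(10,0)=252 f(10,2)=210 f(10,4)=120 f(10,6)=45 f(10,8)=10 f(10,10)=1
t=11: f(11,-5)=110 f(11,-3)=319 f(11,-1)=461 f(11,1)=462 f(11,3)=330 f(11,5)=165 f(11,7)=55 f(11,9)=11 f(11,11)=1
t=12: f(12,-4)=429 f(12,-2)=780 f(12,0)=923 f(12,2)=792 f(12,4)=495 f(12,6)=220 f(12,8)=66 f(12,10)=12 f(12,12)=1
t=13: f(13,-5)=429 f(13,-3)=1209 f(13,-1)=1703 f(13,1)=1715 f(13,3)=1287 f(13,5)=715 f(13,7)=286 f(13,9)=78 f(13,11)=13 f(13,13)=1
t=14: f(14,-4)=1638 f(14,-2)=2912 f(14,0)=3418 f(14,2)=3002 f(14,4)=2002 f(14,6)=1001 f(14,8)=364 f(14,10)=91 f(14,12)=14 f(14,14)=1
t=15: f(15,-5)=1638 f(15,-3)=4550 f(15,-1)=6330 f(15,1)=6420 f(15,3)=5004 f(15,5)=3003 f(15,7)=1365 f(15,9)=455 f(15,11)=105 f(15,13)=15 f(15,15)=1
t=16: f(16,-4)=6188 f(16,-2)=10880 f(16,0)=12750 f(16,2)=11424 f(16,4)=8007 f(16,6)=4368 f(16,8)=1820 f(16,10)=560 f(16,12)=120 f(16,14)=16 f(16,16)=1
t=17: f(17,-5)=6188 f(17,-3)=17068 f(17,-1)=23630 f(17,1)=24174 f(17,3)=19431 f(17,5)=12375 f(17,7)=6188 f(17,9)=2380 f(17,11)=680 f(17,13)=136 f(17,15)=17 f(17,17)=1
t=18: f(18,-4)=23256 f(18,-2)=40698 f(18,0)=47804 f(18,2)=43605 f(18,4)=31806 f(18,6)=18563 f(18,8)=8568 f(18,10)=3060 f(18,12)=816 f(18,14)=153 f(18,16)=18 f(18,18)=1
t=19: f(19,-5)=23256 f(19,-3)=63954 f(19,-1)=88502 f(19,1)=91409 f(19,3)=75411 f(19,5)=50369 f(19,7)=27131 f(19,9)=11628 f(19,11)=3876 f(19,13)=969 f(19,15)=171 f(19,17)=19 f(19,19)=1
t=20: f(20,-4)=87210 f(20,-2)=152456 f(20,0)=179911 f(20,2)=166820 f(20,4)=125780 f(20,6)=77500 f(20,8)=38759 f(20,10)=15504 f(20,12)=4845 f(20,14)=1140 f(20,16)=190 f(20,18)=20 f(20,20)=1
t=21: f(21,-5)=87210 f(21,-3)=239666 f(21,-1)=332367 f(21,1)=346731 f(21,3)=292600 f(21,5)=203280 f(21,7)=116259 f(21,9)=54263 f(21,11)=20349 f(21,13)=5985 f(21,15)=1330 f(21,17)=210 f(21,19)=21 f(21,21)=1
t=22: f(22,-4)=326876 f(22,-2)=572033 f(22,0)=679098 f(22,2)=639331 f(22,4)=495880 f(22,6)=319539 f(22,8)=170522 f(22,10)=74612 f(22,12)=26334 f(22,14)=7315 f(22,16)=1540 f(22,18)=231 f(22,20)=22 f(22,22)=1
t=23: f(23,-5)=326876 f(23,-3)=898909 f(23,-1)=1251131 f(23,1)=1318429 f(23,3)=1135211 f(23,5)=815419 f(23,7)=490061 f(23,9)=245134 f(23,11)=100946 f(23,13)=33649 f(23,15)=8855 f(23,17)=1771 f(23,19)=253 f(23,21)=23 f(23,23)=1
Σ_s f(23,s) = 6626668
P = 6626668/8388608 = 1656667/2097152

Answer: 1656667/2097152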